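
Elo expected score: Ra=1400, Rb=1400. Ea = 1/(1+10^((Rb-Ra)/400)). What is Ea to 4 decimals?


Elo expected score: Ea = 1/(1 + 10^((Rb-Ra)/400))
Rb - Ra = 1400 - 1400 = 0
(Rb-Ra)/400 = 0/400 = 0.0
10^0.0 = 1.0
Ea = 1/(1 + 1.0) = 1/2.0 = 0.5000

0.5000


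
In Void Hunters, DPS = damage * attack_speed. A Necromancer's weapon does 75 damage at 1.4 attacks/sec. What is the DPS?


DPS = damage * attack_speed
= 75 * 1.4
= 105.0

105.0 DPS


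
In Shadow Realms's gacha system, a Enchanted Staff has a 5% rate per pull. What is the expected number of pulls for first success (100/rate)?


Expected pulls for a geometric distribution = 1/p = 100 / rate%
= 100 / 5
= 20.0

20.0 pulls


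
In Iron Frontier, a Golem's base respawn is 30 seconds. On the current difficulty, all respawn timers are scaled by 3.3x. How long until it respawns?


Respawn time = base * multiplier
= 30 * 3.3
= 99.0 seconds

99.0 seconds


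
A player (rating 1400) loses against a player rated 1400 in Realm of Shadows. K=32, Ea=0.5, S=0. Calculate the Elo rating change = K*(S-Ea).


Elo update: delta = K * (S - Ea), where S = 0 (loses)
S - Ea = 0 - 0.5 = -0.5
Rating change = 32 * -0.5
= -16.00

-16.00 rating points


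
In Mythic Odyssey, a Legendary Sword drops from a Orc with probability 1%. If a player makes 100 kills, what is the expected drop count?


Expected drops = kills * (drop_rate / 100)
= 100 * (1 / 100)
= 100 * 0.01
= 1.0

1.0 drops


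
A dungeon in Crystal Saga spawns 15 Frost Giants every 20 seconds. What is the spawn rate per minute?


Spawns per minute = count * (60 / interval)
= 15 * (60 / 20)
= 15 * 3.0
= 45.0

45.0 per minute


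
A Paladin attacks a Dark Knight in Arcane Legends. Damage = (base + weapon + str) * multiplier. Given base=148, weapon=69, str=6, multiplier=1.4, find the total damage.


Sum base + weapon + str = 148 + 69 + 6 = 223
Multiply by 1.4:
223 * 1.4 = 312.2

312.2 damage


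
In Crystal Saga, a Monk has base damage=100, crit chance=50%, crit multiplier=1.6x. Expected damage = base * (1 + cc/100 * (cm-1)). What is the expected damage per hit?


E[dmg] = base * (1 + crit_chance * (crit_mult - 1))
cc as decimal = 50/100 = 0.5
cm - 1 = 1.6 - 1 = 0.6
Bonus factor = 0.5 * 0.6 = 0.3
Total multiplier = 1 + 0.3 = 1.3
Expected damage = 100 * 1.3 = 130.00

130.00 damage


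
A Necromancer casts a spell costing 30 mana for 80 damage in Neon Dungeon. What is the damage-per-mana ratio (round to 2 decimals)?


Efficiency = damage / mana
= 80 / 30
= 2.67

2.67 dmg/mana


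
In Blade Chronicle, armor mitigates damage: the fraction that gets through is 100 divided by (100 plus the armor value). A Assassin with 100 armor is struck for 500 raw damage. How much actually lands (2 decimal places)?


actual = 500 * 100 / (100 + 100)
= 500 * 100 / 200
= 50000 / 200
= 250.00

250.00 damage


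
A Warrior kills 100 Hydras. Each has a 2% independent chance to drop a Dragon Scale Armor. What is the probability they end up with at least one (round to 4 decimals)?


P(at least one) = 1 - P(none) = 1 - (1-p)^n
p = 2/100 = 0.02
1 - p = 0.98
(1 - p)^100 = 0.98^100 = 0.132620
P(at least one) = 1 - 0.132620 = 0.8674

0.8674


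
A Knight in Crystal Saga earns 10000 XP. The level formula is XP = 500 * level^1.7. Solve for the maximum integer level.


XP = 500 * level^1.7, so level = (XP / 500)^(1/1.7)
= (10000 / 500)^(1/1.7)
= 20.0^0.5882
= 5.8252
Floor: level = 5

level 5


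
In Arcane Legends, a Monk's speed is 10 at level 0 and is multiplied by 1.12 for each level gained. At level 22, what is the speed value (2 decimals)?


value = base * growth^level
= 10 * 1.12^22
= 10 * 12.10031
= 121.00

121.00 speed


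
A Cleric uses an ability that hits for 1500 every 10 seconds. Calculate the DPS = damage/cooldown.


DPS = damage / cooldown
= 1500 / 10
= 150.00

150.00 DPS


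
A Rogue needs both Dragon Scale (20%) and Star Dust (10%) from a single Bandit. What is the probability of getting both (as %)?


For independent events, P(both) = P(A) * P(B)
= 20% * 10%
= 200 / 100 %
= 2.0%

2.0%


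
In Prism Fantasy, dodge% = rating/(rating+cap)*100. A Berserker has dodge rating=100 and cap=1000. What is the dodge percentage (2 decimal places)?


dodge% = 100 / (100 + 1000) * 100
= 100 / 1100 * 100
= 0.090909 * 100
= 9.09%

9.09%


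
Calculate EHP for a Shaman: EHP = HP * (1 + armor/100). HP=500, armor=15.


EHP = 500 * (1 + 15/100)
= 500 * (1 + 0.15)
= 500 * 1.15
= 575.0

575.0 EHP


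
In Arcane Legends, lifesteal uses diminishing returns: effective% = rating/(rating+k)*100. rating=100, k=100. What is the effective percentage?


effective% = rating / (rating + k) * 100
= 100 / (100 + 100) * 100
= 100 / 200 * 100
= 0.5 * 100
= 50.00%

50.00%


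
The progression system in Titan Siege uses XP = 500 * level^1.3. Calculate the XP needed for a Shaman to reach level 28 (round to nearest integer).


XP = 500 * level^1.3
Substitute level = 28:
XP = 500 * 28^1.3
= 500 * 76.0861
= 38043

38043 XP


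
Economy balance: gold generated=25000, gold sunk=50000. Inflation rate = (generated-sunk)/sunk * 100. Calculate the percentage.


Net gold = 25000 - 50000 = -25000
Inflation rate = net / sunk * 100 = -25000 / 50000 * 100
= -0.5 * 100
= -50.00%

-50.00%


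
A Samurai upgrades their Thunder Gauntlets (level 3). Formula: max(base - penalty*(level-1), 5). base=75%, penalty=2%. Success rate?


raw_rate = 75 - 2 * (3 - 1)
= 75 - 2 * 2
= 75 - 4
= 71
Apply floor: max(71, 5) = 71%

71%


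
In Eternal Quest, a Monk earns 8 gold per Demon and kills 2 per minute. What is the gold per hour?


Gold per minute = 8 * 2 = 16
Gold per hour = 16 * 60 = 960

960 gold/hour


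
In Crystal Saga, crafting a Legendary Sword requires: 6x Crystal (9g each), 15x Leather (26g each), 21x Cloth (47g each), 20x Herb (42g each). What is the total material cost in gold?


Cost breakdown:
  Crystal: 6 * 9 = 54
  Leather: 15 * 26 = 390
  Cloth: 21 * 47 = 987
  Herb: 20 * 42 = 840
Total = 54 + 390 + 987 + 840 = 2271

2271 gold


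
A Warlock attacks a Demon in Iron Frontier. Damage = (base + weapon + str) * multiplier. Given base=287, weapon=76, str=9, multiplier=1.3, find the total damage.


Sum base + weapon + str = 287 + 76 + 9 = 372
Multiply by 1.3:
372 * 1.3 = 483.6

483.6 damage


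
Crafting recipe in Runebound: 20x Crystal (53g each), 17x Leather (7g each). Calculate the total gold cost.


Cost breakdown:
  Crystal: 20 * 53 = 1060
  Leather: 17 * 7 = 119
Total = 1060 + 119 = 1179

1179 gold


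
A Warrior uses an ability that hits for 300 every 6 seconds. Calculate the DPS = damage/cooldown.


DPS = damage / cooldown
= 300 / 6
= 50.00

50.00 DPS


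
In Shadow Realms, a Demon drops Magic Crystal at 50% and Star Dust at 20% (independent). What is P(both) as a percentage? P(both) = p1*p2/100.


For independent events, P(both) = P(A) * P(B)
= 50% * 20%
= 1000 / 100 %
= 10.0%

10.0%


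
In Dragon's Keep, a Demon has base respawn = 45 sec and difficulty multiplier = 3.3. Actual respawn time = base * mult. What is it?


Respawn time = base * multiplier
= 45 * 3.3
= 148.5 seconds

148.5 seconds


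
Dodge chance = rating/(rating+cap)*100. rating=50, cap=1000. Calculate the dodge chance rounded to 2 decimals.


dodge% = 50 / (50 + 1000) * 100
= 50 / 1050 * 100
= 0.047619 * 100
= 4.76%

4.76%


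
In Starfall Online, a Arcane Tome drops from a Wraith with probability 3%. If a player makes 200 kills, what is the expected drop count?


Expected drops = kills * (drop_rate / 100)
= 200 * (3 / 100)
= 200 * 0.03
= 6.0

6.0 drops


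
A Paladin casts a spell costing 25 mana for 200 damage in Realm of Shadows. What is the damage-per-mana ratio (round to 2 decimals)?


Efficiency = damage / mana
= 200 / 25
= 8.00

8.00 dmg/mana


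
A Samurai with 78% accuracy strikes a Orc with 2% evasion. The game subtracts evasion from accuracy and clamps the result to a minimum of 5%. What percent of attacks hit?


accuracy - evasion = 78 - 2 = 76
Apply floor: max(76, 5) = 76
Hit chance = 76%

76%


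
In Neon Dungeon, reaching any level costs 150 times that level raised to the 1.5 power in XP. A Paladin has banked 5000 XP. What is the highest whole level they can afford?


XP = 150 * level^1.5, so level = (XP / 150)^(1/1.5)
= (5000 / 150)^(1/1.5)
= 33.3333^0.6667
= 10.3574
Floor: level = 10

level 10


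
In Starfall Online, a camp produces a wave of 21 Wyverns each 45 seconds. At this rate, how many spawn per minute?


Spawns per minute = count * (60 / interval)
= 21 * (60 / 45)
= 21 * 1.3333
= 28.0

28.0 per minute


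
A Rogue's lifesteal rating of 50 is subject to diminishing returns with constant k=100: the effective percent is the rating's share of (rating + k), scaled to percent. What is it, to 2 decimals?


effective% = rating / (rating + k) * 100
= 50 / (50 + 100) * 100
= 50 / 150 * 100
= 0.333333 * 100
= 33.33%

33.33%


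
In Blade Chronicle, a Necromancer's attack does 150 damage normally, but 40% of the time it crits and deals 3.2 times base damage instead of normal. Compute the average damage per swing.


E[dmg] = base * (1 + crit_chance * (crit_mult - 1))
cc as decimal = 40/100 = 0.4
cm - 1 = 3.2 - 1 = 2.2
Bonus factor = 0.4 * 2.2 = 0.88
Total multiplier = 1 + 0.88 = 1.88
Expected damage = 150 * 1.88 = 282.00

282.00 damage


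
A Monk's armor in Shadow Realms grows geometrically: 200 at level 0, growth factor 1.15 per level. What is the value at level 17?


value = base * growth^level
= 200 * 1.15^17
= 200 * 10.761264
= 2152.25

2152.25 armor


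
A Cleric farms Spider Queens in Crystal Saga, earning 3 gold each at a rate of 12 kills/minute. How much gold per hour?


Gold per minute = 3 * 12 = 36
Gold per hour = 36 * 60 = 2160

2160 gold/hour


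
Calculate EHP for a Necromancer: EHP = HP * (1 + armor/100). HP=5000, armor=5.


EHP = 5000 * (1 + 5/100)
= 5000 * (1 + 0.05)
= 5000 * 1.05
= 5250.0

5250.0 EHP


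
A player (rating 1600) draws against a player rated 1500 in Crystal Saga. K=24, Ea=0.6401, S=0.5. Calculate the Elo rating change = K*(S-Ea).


Elo update: delta = K * (S - Ea), where S = 0.5 (draws)
S - Ea = 0.5 - 0.6401 = -0.1401
Rating change = 24 * -0.1401
= -3.36

-3.36 rating points


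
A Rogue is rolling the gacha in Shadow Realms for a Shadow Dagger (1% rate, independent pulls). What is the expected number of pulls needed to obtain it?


Expected pulls for a geometric distribution = 1/p = 100 / rate%
= 100 / 1
= 100.0

100.0 pulls


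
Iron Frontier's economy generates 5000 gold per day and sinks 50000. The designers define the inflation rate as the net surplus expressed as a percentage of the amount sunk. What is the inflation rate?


Net gold = 5000 - 50000 = -45000
Inflation rate = net / sunk * 100 = -45000 / 50000 * 100
= -0.9 * 100
= -90.00%

-90.00%


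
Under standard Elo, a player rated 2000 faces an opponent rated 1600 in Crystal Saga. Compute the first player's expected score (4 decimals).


Elo expected score: Ea = 1/(1 + 10^((Rb-Ra)/400))
Rb - Ra = 1600 - 2000 = -400
(Rb-Ra)/400 = -400/400 = -1.0
10^-1.0 = 0.1
Ea = 1/(1 + 0.1) = 1/1.1 = 0.9091

0.9091


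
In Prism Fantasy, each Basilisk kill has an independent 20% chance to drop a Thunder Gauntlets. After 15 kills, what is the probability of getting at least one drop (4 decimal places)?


P(at least one) = 1 - P(none) = 1 - (1-p)^n
p = 20/100 = 0.2
1 - p = 0.8
(1 - p)^15 = 0.8^15 = 0.035184
P(at least one) = 1 - 0.035184 = 0.9648

0.9648


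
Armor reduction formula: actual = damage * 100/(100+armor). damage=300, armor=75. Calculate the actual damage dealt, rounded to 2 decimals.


actual = 300 * 100 / (100 + 75)
= 300 * 100 / 175
= 30000 / 175
= 171.43

171.43 damage


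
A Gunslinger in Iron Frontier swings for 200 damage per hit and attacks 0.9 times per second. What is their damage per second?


DPS = damage * attack_speed
= 200 * 0.9
= 180.0

180.0 DPS


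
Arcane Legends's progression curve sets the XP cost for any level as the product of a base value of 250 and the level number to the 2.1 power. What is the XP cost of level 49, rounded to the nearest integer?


XP = 250 * level^2.1
Substitute level = 49:
XP = 250 * 49^2.1
= 250 * 3543.3314
= 885833

885833 XP


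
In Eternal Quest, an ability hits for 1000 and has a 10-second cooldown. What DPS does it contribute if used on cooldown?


DPS = damage / cooldown
= 1000 / 10
= 100.00

100.00 DPS


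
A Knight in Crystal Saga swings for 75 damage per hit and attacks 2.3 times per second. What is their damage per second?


DPS = damage * attack_speed
= 75 * 2.3
= 172.5

172.5 DPS


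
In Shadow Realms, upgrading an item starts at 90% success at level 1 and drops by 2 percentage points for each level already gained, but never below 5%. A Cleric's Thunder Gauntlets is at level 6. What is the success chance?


raw_rate = 90 - 2 * (6 - 1)
= 90 - 2 * 5
= 90 - 10
= 80
Apply floor: max(80, 5) = 80%

80%


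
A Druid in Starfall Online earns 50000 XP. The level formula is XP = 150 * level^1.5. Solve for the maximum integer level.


XP = 150 * level^1.5, so level = (XP / 150)^(1/1.5)
= (50000 / 150)^(1/1.5)
= 333.3333^0.6667
= 48.075
Floor: level = 48

level 48


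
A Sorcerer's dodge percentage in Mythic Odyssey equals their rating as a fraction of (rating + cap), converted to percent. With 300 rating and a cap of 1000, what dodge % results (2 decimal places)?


dodge% = 300 / (300 + 1000) * 100
= 300 / 1300 * 100
= 0.230769 * 100
= 23.08%

23.08%


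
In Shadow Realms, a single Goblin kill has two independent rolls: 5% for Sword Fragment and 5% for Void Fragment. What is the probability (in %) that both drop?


For independent events, P(both) = P(A) * P(B)
= 5% * 5%
= 25 / 100 %
= 0.25%

0.25%


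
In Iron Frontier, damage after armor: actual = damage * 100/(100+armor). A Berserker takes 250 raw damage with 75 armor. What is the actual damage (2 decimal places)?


actual = 250 * 100 / (100 + 75)
= 250 * 100 / 175
= 25000 / 175
= 142.86

142.86 damage


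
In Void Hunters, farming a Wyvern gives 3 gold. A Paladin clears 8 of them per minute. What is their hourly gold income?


Gold per minute = 3 * 8 = 24
Gold per hour = 24 * 60 = 1440

1440 gold/hour


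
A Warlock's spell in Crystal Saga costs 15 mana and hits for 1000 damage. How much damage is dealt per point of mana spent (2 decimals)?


Efficiency = damage / mana
= 1000 / 15
= 66.67

66.67 dmg/mana


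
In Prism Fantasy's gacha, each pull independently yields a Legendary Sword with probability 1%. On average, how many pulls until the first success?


Expected pulls for a geometric distribution = 1/p = 100 / rate%
= 100 / 1
= 100.0

100.0 pulls


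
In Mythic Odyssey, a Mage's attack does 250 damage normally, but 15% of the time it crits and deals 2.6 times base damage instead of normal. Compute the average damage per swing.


E[dmg] = base * (1 + crit_chance * (crit_mult - 1))
cc as decimal = 15/100 = 0.15
cm - 1 = 2.6 - 1 = 1.6
Bonus factor = 0.15 * 1.6 = 0.24
Total multiplier = 1 + 0.24 = 1.24
Expected damage = 250 * 1.24 = 310.00

310.00 damage


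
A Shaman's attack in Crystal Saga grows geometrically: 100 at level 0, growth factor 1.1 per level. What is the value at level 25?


value = base * growth^level
= 100 * 1.1^25
= 100 * 10.834706
= 1083.47

1083.47 attack


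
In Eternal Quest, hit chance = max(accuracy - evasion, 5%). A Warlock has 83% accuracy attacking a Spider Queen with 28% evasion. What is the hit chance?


accuracy - evasion = 83 - 28 = 55
Apply floor: max(55, 5) = 55
Hit chance = 55%

55%


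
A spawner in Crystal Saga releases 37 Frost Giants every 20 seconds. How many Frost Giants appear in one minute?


Spawns per minute = count * (60 / interval)
= 37 * (60 / 20)
= 37 * 3.0
= 111.0

111.0 per minute


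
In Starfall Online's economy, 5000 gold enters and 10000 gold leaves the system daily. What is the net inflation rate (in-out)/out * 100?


Net gold = 5000 - 10000 = -5000
Inflation rate = net / sunk * 100 = -5000 / 10000 * 100
= -0.5 * 100
= -50.00%

-50.00%


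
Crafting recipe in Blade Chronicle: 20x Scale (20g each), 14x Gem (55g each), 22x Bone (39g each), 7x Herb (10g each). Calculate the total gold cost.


Cost breakdown:
  Scale: 20 * 20 = 400
  Gem: 14 * 55 = 770
  Bone: 22 * 39 = 858
  Herb: 7 * 10 = 70
Total = 400 + 770 + 858 + 70 = 2098

2098 gold


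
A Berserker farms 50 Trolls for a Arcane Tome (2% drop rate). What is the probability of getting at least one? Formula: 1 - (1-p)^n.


P(at least one) = 1 - P(none) = 1 - (1-p)^n
p = 2/100 = 0.02
1 - p = 0.98
(1 - p)^50 = 0.98^50 = 0.364170
P(at least one) = 1 - 0.364170 = 0.6358

0.6358


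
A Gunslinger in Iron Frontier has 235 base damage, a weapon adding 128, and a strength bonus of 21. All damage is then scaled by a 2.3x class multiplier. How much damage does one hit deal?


Sum base + weapon + str = 235 + 128 + 21 = 384
Multiply by 2.3:
384 * 2.3 = 883.2

883.2 damage


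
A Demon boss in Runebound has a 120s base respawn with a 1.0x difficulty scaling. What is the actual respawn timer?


Respawn time = base * multiplier
= 120 * 1.0
= 120.0 seconds

120.0 seconds


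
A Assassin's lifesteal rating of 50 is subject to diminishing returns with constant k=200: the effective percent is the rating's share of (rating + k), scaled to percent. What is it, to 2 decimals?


effective% = rating / (rating + k) * 100
= 50 / (50 + 200) * 100
= 50 / 250 * 100
= 0.2 * 100
= 20.00%

20.00%


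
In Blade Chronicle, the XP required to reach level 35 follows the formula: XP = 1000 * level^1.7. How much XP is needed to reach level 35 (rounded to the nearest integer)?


XP = 1000 * level^1.7
Substitute level = 35:
XP = 1000 * 35^1.7
= 1000 * 421.6146
= 421615

421615 XP


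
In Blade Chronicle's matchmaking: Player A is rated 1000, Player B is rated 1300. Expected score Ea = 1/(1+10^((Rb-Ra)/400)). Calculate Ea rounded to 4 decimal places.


Elo expected score: Ea = 1/(1 + 10^((Rb-Ra)/400))
Rb - Ra = 1300 - 1000 = 300
(Rb-Ra)/400 = 300/400 = 0.75
10^0.75 = 5.623413
Ea = 1/(1 + 5.623413) = 1/6.623413 = 0.1510

0.1510


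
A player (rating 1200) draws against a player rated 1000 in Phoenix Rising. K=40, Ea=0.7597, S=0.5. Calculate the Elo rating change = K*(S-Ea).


Elo update: delta = K * (S - Ea), where S = 0.5 (draws)
S - Ea = 0.5 - 0.7597 = -0.2597
Rating change = 40 * -0.2597
= -10.39

-10.39 rating points


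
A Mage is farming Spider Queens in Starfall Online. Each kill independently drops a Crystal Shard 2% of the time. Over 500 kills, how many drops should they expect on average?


Expected drops = kills * (drop_rate / 100)
= 500 * (2 / 100)
= 500 * 0.02
= 10.0

10.0 drops


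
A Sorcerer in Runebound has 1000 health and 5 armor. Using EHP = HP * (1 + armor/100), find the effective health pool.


EHP = 1000 * (1 + 5/100)
= 1000 * (1 + 0.05)
= 1000 * 1.05
= 1050.0

1050.0 EHP


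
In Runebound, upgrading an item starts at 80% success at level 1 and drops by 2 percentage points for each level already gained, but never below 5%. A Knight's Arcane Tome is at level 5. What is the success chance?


raw_rate = 80 - 2 * (5 - 1)
= 80 - 2 * 4
= 80 - 8
= 72
Apply floor: max(72, 5) = 72%

72%


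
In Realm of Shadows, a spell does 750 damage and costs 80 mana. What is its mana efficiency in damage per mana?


Efficiency = damage / mana
= 750 / 80
= 9.38

9.38 dmg/mana


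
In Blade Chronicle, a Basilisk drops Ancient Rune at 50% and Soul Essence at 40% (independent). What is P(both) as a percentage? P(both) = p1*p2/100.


For independent events, P(both) = P(A) * P(B)
= 50% * 40%
= 2000 / 100 %
= 20.0%

20.0%


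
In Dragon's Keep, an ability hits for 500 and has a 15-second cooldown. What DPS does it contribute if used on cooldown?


DPS = damage / cooldown
= 500 / 15
= 33.33

33.33 DPS


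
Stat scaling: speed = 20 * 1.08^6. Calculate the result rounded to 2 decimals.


value = base * growth^level
= 20 * 1.08^6
= 20 * 1.586874
= 31.74

31.74 speed


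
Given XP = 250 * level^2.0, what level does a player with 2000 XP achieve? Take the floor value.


XP = 250 * level^2.0, so level = (XP / 250)^(1/2.0)
= (2000 / 250)^(1/2.0)
= 8.0^0.5
= 2.8284
Floor: level = 2

level 2


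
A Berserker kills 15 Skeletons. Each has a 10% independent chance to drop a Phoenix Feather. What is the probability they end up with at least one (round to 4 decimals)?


P(at least one) = 1 - P(none) = 1 - (1-p)^n
p = 10/100 = 0.1
1 - p = 0.9
(1 - p)^15 = 0.9^15 = 0.205891
P(at least one) = 1 - 0.205891 = 0.7941

0.7941


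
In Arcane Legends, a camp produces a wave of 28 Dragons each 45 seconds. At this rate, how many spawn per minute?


Spawns per minute = count * (60 / interval)
= 28 * (60 / 45)
= 28 * 1.3333
= 37.33

37.33 per minute


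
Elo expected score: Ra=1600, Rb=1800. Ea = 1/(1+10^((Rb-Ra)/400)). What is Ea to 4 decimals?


Elo expected score: Ea = 1/(1 + 10^((Rb-Ra)/400))
Rb - Ra = 1800 - 1600 = 200
(Rb-Ra)/400 = 200/400 = 0.5
10^0.5 = 3.162278
Ea = 1/(1 + 3.162278) = 1/4.162278 = 0.2403

0.2403


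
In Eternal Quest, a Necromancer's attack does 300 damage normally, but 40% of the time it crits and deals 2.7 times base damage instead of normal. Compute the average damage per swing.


E[dmg] = base * (1 + crit_chance * (crit_mult - 1))
cc as decimal = 40/100 = 0.4
cm - 1 = 2.7 - 1 = 1.7
Bonus factor = 0.4 * 1.7 = 0.68
Total multiplier = 1 + 0.68 = 1.68
Expected damage = 300 * 1.68 = 504.00

504.00 damage


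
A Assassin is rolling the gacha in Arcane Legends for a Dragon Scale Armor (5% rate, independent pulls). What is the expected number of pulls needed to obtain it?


Expected pulls for a geometric distribution = 1/p = 100 / rate%
= 100 / 5
= 20.0

20.0 pulls


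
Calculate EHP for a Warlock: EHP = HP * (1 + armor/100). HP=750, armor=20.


EHP = 750 * (1 + 20/100)
= 750 * (1 + 0.2)
= 750 * 1.2
= 900.0

900.0 EHP


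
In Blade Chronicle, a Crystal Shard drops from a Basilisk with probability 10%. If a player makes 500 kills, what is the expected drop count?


Expected drops = kills * (drop_rate / 100)
= 500 * (10 / 100)
= 500 * 0.1
= 50.0

50.0 drops


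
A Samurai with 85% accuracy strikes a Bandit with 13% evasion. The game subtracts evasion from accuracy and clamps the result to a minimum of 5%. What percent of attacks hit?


accuracy - evasion = 85 - 13 = 72
Apply floor: max(72, 5) = 72
Hit chance = 72%

72%


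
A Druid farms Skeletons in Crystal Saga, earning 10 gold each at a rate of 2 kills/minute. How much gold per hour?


Gold per minute = 10 * 2 = 20
Gold per hour = 20 * 60 = 1200

1200 gold/hour


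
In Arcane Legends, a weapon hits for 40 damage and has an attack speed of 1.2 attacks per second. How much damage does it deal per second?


DPS = damage * attack_speed
= 40 * 1.2
= 48.0

48.0 DPS


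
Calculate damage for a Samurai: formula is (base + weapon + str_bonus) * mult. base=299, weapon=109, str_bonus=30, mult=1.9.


Sum base + weapon + str = 299 + 109 + 30 = 438
Multiply by 1.9:
438 * 1.9 = 832.2

832.2 damage


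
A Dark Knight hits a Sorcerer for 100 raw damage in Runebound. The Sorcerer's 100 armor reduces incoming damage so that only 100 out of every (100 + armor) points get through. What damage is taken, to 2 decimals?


actual = 100 * 100 / (100 + 100)
= 100 * 100 / 200
= 10000 / 200
= 50.00

50.00 damage


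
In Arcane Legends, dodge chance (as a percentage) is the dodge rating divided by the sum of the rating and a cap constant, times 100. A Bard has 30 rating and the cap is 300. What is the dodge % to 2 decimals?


dodge% = 30 / (30 + 300) * 100
= 30 / 330 * 100
= 0.090909 * 100
= 9.09%

9.09%


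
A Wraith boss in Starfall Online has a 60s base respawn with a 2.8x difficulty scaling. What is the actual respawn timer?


Respawn time = base * multiplier
= 60 * 2.8
= 168.0 seconds

168.0 seconds


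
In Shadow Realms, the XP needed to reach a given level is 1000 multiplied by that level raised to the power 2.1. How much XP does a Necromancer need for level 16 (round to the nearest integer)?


XP = 1000 * level^2.1
Substitute level = 16:
XP = 1000 * 16^2.1
= 1000 * 337.794
= 337794

337794 XP


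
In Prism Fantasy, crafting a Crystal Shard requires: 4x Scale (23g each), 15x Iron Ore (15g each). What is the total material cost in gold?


Cost breakdown:
  Scale: 4 * 23 = 92
  Iron Ore: 15 * 15 = 225
Total = 92 + 225 = 317

317 gold


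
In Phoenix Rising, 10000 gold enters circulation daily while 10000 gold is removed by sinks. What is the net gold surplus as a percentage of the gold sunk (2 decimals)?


Net gold = 10000 - 10000 = 0
Inflation rate = net / sunk * 100 = 0 / 10000 * 100
= 0.0 * 100
= 0.00%

0.00%


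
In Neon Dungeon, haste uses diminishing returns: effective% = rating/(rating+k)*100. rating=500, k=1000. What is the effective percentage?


effective% = rating / (rating + k) * 100
= 500 / (500 + 1000) * 100
= 500 / 1500 * 100
= 0.333333 * 100
= 33.33%

33.33%


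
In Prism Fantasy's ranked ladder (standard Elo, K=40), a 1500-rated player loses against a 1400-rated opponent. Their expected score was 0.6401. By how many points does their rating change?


Elo update: delta = K * (S - Ea), where S = 0 (loses)
S - Ea = 0 - 0.6401 = -0.6401
Rating change = 40 * -0.6401
= -25.60

-25.60 rating points


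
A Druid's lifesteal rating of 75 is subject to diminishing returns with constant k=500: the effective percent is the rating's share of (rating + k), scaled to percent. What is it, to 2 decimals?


effective% = rating / (rating + k) * 100
= 75 / (75 + 500) * 100
= 75 / 575 * 100
= 0.130435 * 100
= 13.04%

13.04%


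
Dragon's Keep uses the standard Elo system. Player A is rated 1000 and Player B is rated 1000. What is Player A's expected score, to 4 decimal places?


Elo expected score: Ea = 1/(1 + 10^((Rb-Ra)/400))
Rb - Ra = 1000 - 1000 = 0
(Rb-Ra)/400 = 0/400 = 0.0
10^0.0 = 1.0
Ea = 1/(1 + 1.0) = 1/2.0 = 0.5000

0.5000


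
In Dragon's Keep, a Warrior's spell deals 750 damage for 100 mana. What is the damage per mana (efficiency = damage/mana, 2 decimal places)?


Efficiency = damage / mana
= 750 / 100
= 7.50

7.50 dmg/mana


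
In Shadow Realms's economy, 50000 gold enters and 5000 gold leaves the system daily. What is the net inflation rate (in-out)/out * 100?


Net gold = 50000 - 5000 = 45000
Inflation rate = net / sunk * 100 = 45000 / 5000 * 100
= 9.0 * 100
= 900.00%

900.00%


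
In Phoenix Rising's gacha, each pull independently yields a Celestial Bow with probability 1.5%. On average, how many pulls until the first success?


Expected pulls for a geometric distribution = 1/p = 100 / rate%
= 100 / 1.5
= 66.67

66.67 pulls


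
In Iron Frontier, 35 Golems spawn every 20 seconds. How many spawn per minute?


Spawns per minute = count * (60 / interval)
= 35 * (60 / 20)
= 35 * 3.0
= 105.0

105.0 per minute


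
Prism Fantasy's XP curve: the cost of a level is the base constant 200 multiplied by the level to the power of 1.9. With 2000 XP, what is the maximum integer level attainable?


XP = 200 * level^1.9, so level = (XP / 200)^(1/1.9)
= (2000 / 200)^(1/1.9)
= 10.0^0.5263
= 3.3598
Floor: level = 3

level 3


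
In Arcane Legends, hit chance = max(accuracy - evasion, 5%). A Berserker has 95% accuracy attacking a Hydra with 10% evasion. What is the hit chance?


accuracy - evasion = 95 - 10 = 85
Apply floor: max(85, 5) = 85
Hit chance = 85%

85%


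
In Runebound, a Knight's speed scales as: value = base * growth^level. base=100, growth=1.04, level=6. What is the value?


value = base * growth^level
= 100 * 1.04^6
= 100 * 1.265319
= 126.53

126.53 speed


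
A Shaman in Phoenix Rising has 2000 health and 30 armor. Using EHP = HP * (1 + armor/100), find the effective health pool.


EHP = 2000 * (1 + 30/100)
= 2000 * (1 + 0.3)
= 2000 * 1.3
= 2600.0

2600.0 EHP


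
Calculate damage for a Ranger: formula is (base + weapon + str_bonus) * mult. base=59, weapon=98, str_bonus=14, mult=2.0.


Sum base + weapon + str = 59 + 98 + 14 = 171
Multiply by 2.0:
171 * 2.0 = 342.0

342.0 damage


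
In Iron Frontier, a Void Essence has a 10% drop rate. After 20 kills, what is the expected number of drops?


Expected drops = kills * (drop_rate / 100)
= 20 * (10 / 100)
= 20 * 0.1
= 2.0

2.0 drops


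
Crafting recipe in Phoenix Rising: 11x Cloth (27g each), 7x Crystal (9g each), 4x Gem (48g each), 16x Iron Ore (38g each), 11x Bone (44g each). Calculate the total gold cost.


Cost breakdown:
  Cloth: 11 * 27 = 297
  Crystal: 7 * 9 = 63
  Gem: 4 * 48 = 192
  Iron Ore: 16 * 38 = 608
  Bone: 11 * 44 = 484
Total = 297 + 63 + 192 + 608 + 484 = 1644

1644 gold


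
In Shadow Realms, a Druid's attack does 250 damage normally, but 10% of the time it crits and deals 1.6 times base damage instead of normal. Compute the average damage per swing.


E[dmg] = base * (1 + crit_chance * (crit_mult - 1))
cc as decimal = 10/100 = 0.1
cm - 1 = 1.6 - 1 = 0.6
Bonus factor = 0.1 * 0.6 = 0.06
Total multiplier = 1 + 0.06 = 1.06
Expected damage = 250 * 1.06 = 265.00

265.00 damage


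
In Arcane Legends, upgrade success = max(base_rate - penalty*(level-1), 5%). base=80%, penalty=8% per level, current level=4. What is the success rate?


raw_rate = 80 - 8 * (4 - 1)
= 80 - 8 * 3
= 80 - 24
= 56
Apply floor: max(56, 5) = 56%

56%


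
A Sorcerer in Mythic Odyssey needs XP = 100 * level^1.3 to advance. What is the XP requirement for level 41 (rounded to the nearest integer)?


XP = 100 * level^1.3
Substitute level = 41:
XP = 100 * 41^1.3
= 100 * 124.9163
= 12492

12492 XP


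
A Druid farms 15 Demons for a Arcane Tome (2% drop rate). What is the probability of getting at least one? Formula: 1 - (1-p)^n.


P(at least one) = 1 - P(none) = 1 - (1-p)^n
p = 2/100 = 0.02
1 - p = 0.98
(1 - p)^15 = 0.98^15 = 0.738569
P(at least one) = 1 - 0.738569 = 0.2614

0.2614


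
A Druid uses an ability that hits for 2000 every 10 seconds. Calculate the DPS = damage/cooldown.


DPS = damage / cooldown
= 2000 / 10
= 200.00

200.00 DPS


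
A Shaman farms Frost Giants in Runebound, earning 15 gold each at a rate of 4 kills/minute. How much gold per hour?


Gold per minute = 15 * 4 = 60
Gold per hour = 60 * 60 = 3600

3600 gold/hour


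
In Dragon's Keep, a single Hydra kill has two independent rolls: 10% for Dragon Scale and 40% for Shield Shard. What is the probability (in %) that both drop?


For independent events, P(both) = P(A) * P(B)
= 10% * 40%
= 400 / 100 %
= 4.0%

4.0%


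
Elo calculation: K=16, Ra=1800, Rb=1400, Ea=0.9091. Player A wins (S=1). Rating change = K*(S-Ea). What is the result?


Elo update: delta = K * (S - Ea), where S = 1 (wins)
S - Ea = 1 - 0.9091 = 0.0909
Rating change = 16 * 0.0909
= 1.45

1.45 rating points


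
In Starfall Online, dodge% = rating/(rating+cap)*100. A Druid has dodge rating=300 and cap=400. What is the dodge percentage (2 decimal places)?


dodge% = 300 / (300 + 400) * 100
= 300 / 700 * 100
= 0.428571 * 100
= 42.86%

42.86%


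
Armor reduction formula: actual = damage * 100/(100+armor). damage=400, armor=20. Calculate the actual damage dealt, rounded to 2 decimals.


actual = 400 * 100 / (100 + 20)
= 400 * 100 / 120
= 40000 / 120
= 333.33

333.33 damage


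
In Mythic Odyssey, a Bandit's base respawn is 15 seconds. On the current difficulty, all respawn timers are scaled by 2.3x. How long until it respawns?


Respawn time = base * multiplier
= 15 * 2.3
= 34.5 seconds

34.5 seconds


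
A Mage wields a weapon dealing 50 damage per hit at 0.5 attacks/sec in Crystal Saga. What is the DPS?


DPS = damage * attack_speed
= 50 * 0.5
= 25.0

25.0 DPS


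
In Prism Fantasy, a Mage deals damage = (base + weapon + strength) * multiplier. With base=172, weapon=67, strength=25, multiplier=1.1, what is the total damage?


Sum base + weapon + str = 172 + 67 + 25 = 264
Multiply by 1.1:
264 * 1.1 = 290.4

290.4 damage


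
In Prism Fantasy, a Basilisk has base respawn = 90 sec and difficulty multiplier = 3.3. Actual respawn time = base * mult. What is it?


Respawn time = base * multiplier
= 90 * 3.3
= 297.0 seconds

297.0 seconds


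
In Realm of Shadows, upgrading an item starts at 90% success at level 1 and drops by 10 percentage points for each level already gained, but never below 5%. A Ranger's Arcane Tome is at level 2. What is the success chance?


raw_rate = 90 - 10 * (2 - 1)
= 90 - 10 * 1
= 90 - 10
= 80
Apply floor: max(80, 5) = 80%

80%


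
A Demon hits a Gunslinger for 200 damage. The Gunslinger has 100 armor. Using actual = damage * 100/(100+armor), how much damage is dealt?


actual = 200 * 100 / (100 + 100)
= 200 * 100 / 200
= 20000 / 200
= 100.00

100.00 damage


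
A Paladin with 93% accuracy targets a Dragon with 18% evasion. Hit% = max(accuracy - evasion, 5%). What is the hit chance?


accuracy - evasion = 93 - 18 = 75
Apply floor: max(75, 5) = 75
Hit chance = 75%

75%


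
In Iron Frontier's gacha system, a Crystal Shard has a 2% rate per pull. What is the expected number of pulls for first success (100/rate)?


Expected pulls for a geometric distribution = 1/p = 100 / rate%
= 100 / 2
= 50.0

50.0 pulls


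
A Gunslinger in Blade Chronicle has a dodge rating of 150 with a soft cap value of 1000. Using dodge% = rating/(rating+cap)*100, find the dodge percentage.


dodge% = 150 / (150 + 1000) * 100
= 150 / 1150 * 100
= 0.130435 * 100
= 13.04%

13.04%


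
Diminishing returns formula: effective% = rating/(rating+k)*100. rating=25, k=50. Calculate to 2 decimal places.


effective% = rating / (rating + k) * 100
= 25 / (25 + 50) * 100
= 25 / 75 * 100
= 0.333333 * 100
= 33.33%

33.33%


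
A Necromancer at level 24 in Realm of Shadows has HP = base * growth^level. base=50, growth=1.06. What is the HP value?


value = base * growth^level
= 50 * 1.06^24
= 50 * 4.048935
= 202.45

202.45 HP


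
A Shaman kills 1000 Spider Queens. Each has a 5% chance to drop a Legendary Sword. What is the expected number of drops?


Expected drops = kills * (drop_rate / 100)
= 1000 * (5 / 100)
= 1000 * 0.05
= 50.0

50.0 drops


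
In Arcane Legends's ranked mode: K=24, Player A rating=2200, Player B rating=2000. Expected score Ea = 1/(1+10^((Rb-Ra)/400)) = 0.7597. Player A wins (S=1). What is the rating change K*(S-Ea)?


Elo update: delta = K * (S - Ea), where S = 1 (wins)
S - Ea = 1 - 0.7597 = 0.2403
Rating change = 24 * 0.2403
= 5.77

5.77 rating points


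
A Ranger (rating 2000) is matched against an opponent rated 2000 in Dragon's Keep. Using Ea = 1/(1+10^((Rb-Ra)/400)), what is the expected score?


Elo expected score: Ea = 1/(1 + 10^((Rb-Ra)/400))
Rb - Ra = 2000 - 2000 = 0
(Rb-Ra)/400 = 0/400 = 0.0
10^0.0 = 1.0
Ea = 1/(1 + 1.0) = 1/2.0 = 0.5000

0.5000


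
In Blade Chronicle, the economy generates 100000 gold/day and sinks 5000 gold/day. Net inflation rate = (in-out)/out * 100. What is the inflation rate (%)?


Net gold = 100000 - 5000 = 95000
Inflation rate = net / sunk * 100 = 95000 / 5000 * 100
= 19.0 * 100
= 1900.00%

1900.00%


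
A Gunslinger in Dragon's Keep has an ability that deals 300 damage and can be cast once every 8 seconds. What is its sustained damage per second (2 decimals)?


DPS = damage / cooldown
= 300 / 8
= 37.50

37.50 DPS


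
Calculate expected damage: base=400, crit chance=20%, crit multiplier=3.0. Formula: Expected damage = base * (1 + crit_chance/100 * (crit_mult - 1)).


E[dmg] = base * (1 + crit_chance * (crit_mult - 1))
cc as decimal = 20/100 = 0.2
cm - 1 = 3.0 - 1 = 2.0
Bonus factor = 0.2 * 2.0 = 0.4
Total multiplier = 1 + 0.4 = 1.4
Expected damage = 400 * 1.4 = 560.00

560.00 damage


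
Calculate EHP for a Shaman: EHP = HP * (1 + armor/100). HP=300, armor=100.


EHP = 300 * (1 + 100/100)
= 300 * (1 + 1.0)
= 300 * 2.0
= 600.0

600.0 EHP


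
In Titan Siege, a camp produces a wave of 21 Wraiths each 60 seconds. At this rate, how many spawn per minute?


Spawns per minute = count * (60 / interval)
= 21 * (60 / 60)
= 21 * 1.0
= 21.0

21.0 per minute


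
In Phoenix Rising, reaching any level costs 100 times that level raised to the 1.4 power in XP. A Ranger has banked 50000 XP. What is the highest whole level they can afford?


XP = 100 * level^1.4, so level = (XP / 100)^(1/1.4)
= (50000 / 100)^(1/1.4)
= 500.0^0.7143
= 84.6907
Floor: level = 84

level 84


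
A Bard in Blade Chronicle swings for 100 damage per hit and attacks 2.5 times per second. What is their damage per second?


DPS = damage * attack_speed
= 100 * 2.5
= 250.0

250.0 DPS


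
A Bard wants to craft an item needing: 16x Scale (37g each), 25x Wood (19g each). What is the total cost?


Cost breakdown:
  Scale: 16 * 37 = 592
  Wood: 25 * 19 = 475
Total = 592 + 475 = 1067

1067 gold


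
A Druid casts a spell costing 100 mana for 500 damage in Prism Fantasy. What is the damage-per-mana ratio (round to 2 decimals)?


Efficiency = damage / mana
= 500 / 100
= 5.00

5.00 dmg/mana


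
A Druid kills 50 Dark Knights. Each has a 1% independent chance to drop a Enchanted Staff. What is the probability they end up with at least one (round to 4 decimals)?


P(at least one) = 1 - P(none) = 1 - (1-p)^n
p = 1/100 = 0.01
1 - p = 0.99
(1 - p)^50 = 0.99^50 = 0.605006
P(at least one) = 1 - 0.605006 = 0.3950

0.3950


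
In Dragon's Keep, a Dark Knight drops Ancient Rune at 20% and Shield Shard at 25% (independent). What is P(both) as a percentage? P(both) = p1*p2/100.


For independent events, P(both) = P(A) * P(B)
= 20% * 25%
= 500 / 100 %
= 5.0%

5.0%


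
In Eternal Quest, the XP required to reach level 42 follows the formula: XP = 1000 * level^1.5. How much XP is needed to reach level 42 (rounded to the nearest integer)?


XP = 1000 * level^1.5
Substitute level = 42:
XP = 1000 * 42^1.5
= 1000 * 272.1911
= 272191

272191 XP


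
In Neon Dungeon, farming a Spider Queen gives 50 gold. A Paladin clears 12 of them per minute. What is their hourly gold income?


Gold per minute = 50 * 12 = 600
Gold per hour = 600 * 60 = 36000

36000 gold/hour


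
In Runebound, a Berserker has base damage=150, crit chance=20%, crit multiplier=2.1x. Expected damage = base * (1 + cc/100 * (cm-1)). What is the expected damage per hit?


E[dmg] = base * (1 + crit_chance * (crit_mult - 1))
cc as decimal = 20/100 = 0.2
cm - 1 = 2.1 - 1 = 1.1
Bonus factor = 0.2 * 1.1 = 0.22
Total multiplier = 1 + 0.22 = 1.22
Expected damage = 150 * 1.22 = 183.00

183.00 damage


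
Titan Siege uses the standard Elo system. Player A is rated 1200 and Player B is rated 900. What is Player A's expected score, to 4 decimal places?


Elo expected score: Ea = 1/(1 + 10^((Rb-Ra)/400))
Rb - Ra = 900 - 1200 = -300
(Rb-Ra)/400 = -300/400 = -0.75
10^-0.75 = 0.177828
Ea = 1/(1 + 0.177828) = 1/1.177828 = 0.8490

0.8490


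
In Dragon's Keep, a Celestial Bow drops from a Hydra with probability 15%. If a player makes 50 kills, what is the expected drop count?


Expected drops = kills * (drop_rate / 100)
= 50 * (15 / 100)
= 50 * 0.15
= 7.5

7.5 drops


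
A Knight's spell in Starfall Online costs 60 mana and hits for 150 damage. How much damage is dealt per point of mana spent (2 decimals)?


Efficiency = damage / mana
= 150 / 60
= 2.50

2.50 dmg/mana


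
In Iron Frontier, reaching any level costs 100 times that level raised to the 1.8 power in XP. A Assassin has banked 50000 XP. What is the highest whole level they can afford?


XP = 100 * level^1.8, so level = (XP / 100)^(1/1.8)
= (50000 / 100)^(1/1.8)
= 500.0^0.5556
= 31.5811
Floor: level = 31

level 31
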